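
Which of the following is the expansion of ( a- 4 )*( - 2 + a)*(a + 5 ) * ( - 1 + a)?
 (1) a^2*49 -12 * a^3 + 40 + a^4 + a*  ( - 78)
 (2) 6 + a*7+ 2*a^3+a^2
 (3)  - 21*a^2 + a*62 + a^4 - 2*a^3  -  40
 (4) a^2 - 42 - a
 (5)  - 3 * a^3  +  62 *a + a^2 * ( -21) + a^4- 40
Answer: 3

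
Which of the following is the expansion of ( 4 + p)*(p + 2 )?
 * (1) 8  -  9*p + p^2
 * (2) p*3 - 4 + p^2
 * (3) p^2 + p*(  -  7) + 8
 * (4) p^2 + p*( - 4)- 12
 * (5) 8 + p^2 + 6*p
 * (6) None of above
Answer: 5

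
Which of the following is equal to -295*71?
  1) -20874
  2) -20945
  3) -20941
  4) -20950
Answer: 2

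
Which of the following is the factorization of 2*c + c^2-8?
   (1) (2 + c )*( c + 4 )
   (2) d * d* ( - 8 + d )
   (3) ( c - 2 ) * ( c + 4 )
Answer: 3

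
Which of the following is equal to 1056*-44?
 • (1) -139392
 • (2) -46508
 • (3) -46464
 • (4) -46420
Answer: 3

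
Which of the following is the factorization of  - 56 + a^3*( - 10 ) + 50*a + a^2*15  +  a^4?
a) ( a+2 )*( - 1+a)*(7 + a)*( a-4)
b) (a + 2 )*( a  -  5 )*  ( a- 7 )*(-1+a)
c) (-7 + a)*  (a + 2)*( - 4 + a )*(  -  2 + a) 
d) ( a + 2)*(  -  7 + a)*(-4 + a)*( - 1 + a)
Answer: d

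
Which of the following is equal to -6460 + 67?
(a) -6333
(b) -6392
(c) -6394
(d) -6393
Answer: d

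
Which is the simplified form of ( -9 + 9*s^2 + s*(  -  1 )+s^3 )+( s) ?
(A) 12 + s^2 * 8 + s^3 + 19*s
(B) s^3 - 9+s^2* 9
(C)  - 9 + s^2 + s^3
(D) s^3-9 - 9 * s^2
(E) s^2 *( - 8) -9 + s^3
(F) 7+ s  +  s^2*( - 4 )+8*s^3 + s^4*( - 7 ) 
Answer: B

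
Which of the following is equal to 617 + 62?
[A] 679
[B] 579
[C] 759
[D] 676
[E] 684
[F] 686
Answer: A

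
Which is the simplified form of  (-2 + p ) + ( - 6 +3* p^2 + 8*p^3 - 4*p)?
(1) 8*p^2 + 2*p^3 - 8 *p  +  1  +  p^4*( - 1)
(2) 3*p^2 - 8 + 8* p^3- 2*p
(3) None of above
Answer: 3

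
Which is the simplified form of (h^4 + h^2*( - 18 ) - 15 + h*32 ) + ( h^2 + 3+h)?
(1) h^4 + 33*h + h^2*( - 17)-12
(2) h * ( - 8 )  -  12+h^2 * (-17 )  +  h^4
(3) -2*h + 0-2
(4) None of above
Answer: 1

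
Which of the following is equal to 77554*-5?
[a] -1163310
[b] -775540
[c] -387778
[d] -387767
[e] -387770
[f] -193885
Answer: e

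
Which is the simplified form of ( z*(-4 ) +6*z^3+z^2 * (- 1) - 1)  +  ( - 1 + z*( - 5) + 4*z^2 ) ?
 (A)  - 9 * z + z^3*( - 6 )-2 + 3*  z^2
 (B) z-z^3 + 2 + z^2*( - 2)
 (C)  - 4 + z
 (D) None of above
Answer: D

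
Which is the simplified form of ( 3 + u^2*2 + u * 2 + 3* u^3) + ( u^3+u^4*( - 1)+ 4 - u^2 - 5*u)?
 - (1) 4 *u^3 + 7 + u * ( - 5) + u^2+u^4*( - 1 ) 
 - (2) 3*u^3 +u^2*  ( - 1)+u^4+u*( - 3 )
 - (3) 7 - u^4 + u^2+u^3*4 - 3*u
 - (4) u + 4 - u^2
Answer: 3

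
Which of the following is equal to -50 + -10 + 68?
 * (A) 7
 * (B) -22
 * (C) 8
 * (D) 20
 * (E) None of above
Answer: C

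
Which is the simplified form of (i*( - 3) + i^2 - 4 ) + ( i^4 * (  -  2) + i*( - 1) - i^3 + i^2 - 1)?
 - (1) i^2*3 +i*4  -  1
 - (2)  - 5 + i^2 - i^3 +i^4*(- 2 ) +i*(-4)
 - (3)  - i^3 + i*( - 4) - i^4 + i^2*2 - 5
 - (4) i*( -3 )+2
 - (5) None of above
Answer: 5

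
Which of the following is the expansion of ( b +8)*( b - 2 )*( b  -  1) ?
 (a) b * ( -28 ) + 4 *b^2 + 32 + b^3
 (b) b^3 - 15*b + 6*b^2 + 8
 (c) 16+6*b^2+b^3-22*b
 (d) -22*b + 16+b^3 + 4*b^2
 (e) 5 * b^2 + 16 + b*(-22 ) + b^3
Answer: e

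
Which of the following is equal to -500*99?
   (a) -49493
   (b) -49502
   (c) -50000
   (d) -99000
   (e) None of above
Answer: e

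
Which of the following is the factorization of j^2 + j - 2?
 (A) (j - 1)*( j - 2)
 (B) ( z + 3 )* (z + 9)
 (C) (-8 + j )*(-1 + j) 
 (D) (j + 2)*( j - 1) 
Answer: D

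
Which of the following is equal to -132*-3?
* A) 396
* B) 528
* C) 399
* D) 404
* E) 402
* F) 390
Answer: A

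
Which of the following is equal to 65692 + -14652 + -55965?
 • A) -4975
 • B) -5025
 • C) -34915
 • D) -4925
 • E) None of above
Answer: D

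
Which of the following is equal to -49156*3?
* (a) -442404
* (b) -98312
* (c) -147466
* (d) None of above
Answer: d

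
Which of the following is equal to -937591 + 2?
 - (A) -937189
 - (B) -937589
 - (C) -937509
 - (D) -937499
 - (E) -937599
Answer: B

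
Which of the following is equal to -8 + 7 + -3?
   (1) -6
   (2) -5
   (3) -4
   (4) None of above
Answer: 3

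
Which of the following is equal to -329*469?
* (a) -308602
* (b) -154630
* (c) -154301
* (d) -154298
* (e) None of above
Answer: c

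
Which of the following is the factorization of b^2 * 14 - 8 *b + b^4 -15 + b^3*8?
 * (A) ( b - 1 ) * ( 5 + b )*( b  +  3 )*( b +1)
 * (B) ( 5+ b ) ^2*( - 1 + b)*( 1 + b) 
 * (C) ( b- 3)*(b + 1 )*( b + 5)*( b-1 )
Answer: A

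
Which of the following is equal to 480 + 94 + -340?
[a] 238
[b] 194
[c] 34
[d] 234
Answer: d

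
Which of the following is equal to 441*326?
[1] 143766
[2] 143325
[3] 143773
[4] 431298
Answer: 1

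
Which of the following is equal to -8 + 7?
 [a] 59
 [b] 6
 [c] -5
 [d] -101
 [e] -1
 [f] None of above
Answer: e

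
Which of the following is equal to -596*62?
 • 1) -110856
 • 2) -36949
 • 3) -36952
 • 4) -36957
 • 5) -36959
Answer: 3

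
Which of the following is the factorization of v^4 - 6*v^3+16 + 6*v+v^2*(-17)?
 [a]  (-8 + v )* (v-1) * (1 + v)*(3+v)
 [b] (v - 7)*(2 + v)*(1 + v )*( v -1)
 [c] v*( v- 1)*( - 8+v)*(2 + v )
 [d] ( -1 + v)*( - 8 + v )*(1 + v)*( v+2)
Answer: d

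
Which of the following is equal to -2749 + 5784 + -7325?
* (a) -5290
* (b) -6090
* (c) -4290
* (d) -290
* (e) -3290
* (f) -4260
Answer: c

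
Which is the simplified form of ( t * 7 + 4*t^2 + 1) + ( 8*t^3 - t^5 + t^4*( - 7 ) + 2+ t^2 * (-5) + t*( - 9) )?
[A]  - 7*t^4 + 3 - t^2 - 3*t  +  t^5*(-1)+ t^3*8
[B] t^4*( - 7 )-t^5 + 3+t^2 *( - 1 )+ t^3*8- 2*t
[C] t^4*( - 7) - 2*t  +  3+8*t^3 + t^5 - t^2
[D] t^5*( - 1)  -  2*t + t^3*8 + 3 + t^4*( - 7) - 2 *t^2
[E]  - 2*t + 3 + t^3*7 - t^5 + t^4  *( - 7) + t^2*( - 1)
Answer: B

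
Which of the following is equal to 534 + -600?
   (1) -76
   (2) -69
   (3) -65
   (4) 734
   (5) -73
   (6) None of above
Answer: 6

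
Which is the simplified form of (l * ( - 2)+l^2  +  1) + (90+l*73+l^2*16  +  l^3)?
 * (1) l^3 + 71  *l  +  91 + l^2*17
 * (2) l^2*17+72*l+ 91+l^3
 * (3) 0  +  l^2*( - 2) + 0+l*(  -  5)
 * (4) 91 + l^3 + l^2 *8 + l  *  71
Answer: 1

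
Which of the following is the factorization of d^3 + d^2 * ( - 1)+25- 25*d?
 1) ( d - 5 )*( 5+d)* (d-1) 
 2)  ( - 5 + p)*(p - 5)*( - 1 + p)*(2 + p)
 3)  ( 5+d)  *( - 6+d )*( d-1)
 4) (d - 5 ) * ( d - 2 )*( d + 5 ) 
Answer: 1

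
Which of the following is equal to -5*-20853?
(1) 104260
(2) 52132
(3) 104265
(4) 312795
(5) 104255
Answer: 3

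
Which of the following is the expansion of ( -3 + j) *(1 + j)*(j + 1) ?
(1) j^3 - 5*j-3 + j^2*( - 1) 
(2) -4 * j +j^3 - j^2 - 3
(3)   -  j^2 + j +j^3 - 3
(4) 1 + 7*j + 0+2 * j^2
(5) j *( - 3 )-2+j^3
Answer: 1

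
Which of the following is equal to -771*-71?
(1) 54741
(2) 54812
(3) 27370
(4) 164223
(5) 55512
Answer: 1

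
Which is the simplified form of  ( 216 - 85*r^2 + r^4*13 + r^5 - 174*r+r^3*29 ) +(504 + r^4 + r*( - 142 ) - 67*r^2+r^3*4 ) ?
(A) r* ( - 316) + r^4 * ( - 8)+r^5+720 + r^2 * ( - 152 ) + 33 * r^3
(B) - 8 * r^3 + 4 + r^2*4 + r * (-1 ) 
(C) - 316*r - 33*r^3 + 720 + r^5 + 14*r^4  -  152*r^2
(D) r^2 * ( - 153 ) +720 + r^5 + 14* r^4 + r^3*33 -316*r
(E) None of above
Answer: E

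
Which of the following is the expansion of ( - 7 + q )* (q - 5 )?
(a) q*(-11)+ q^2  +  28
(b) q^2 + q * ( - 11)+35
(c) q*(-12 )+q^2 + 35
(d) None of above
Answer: c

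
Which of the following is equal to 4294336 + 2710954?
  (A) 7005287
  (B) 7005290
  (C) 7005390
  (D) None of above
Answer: B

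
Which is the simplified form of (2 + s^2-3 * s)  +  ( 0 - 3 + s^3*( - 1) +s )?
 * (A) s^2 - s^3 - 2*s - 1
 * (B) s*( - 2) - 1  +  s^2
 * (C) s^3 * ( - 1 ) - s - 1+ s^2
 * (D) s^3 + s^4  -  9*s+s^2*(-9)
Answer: A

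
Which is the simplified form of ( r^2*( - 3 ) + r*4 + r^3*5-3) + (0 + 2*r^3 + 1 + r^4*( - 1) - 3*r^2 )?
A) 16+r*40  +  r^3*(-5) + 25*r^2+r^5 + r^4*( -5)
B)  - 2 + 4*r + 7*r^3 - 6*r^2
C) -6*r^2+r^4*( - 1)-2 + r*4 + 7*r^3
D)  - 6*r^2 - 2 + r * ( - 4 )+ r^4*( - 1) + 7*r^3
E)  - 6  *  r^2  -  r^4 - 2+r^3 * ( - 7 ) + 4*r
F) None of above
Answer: C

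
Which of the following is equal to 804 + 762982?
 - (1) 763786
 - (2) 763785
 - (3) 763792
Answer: 1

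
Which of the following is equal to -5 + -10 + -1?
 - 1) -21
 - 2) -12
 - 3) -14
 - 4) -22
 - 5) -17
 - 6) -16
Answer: 6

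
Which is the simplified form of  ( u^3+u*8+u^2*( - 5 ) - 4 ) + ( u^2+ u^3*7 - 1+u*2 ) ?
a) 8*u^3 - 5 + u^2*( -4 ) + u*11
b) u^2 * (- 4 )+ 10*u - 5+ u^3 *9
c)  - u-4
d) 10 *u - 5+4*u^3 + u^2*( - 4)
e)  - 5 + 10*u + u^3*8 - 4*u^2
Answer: e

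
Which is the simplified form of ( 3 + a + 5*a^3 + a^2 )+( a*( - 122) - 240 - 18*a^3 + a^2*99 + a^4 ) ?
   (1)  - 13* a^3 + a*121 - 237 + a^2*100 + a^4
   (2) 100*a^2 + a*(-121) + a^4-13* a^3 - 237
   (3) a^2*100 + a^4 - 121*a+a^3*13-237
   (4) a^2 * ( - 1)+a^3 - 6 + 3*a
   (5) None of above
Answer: 2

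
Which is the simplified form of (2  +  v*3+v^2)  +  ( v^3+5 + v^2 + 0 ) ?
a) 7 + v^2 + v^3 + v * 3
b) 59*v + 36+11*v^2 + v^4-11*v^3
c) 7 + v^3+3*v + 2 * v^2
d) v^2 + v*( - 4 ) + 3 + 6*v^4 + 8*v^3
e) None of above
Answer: c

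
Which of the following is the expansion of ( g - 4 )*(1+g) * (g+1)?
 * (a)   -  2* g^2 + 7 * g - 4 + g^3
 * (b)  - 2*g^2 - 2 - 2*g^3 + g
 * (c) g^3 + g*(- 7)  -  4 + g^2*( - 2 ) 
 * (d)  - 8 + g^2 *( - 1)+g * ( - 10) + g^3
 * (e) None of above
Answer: c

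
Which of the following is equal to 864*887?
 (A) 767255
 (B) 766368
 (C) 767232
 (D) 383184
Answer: B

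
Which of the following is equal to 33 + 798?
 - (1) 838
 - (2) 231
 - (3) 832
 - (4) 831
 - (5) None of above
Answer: 4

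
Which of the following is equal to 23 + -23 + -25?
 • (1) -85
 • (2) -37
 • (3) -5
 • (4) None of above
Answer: 4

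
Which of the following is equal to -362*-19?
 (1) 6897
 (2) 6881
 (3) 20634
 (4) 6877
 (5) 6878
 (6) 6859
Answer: 5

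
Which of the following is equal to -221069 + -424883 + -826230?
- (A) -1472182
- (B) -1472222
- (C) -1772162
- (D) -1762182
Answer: A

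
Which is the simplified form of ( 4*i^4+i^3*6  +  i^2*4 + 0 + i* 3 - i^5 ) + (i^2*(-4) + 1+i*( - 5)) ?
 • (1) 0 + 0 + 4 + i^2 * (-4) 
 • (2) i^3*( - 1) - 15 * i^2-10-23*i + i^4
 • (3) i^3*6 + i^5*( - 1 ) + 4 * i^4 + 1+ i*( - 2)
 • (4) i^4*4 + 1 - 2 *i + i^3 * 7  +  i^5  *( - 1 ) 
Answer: 3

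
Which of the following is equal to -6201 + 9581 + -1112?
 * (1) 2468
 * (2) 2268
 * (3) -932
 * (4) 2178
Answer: 2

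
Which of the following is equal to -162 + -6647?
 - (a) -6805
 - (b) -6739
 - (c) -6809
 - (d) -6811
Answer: c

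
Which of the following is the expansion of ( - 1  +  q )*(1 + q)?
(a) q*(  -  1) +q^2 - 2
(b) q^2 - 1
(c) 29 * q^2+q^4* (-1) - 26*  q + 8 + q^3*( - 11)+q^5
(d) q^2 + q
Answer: b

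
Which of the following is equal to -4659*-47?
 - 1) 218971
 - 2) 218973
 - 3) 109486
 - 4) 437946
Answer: 2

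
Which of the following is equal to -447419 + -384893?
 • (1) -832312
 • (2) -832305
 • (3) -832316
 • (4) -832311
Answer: 1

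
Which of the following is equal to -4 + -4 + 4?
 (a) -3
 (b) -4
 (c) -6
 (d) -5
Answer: b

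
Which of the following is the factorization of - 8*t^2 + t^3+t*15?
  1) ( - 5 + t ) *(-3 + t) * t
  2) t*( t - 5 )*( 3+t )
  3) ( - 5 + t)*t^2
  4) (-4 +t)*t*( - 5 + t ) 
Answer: 1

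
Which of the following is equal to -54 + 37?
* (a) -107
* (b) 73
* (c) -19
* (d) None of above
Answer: d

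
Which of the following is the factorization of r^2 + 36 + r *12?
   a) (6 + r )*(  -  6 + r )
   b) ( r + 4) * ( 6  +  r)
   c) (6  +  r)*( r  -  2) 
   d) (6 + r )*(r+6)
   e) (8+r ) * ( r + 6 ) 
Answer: d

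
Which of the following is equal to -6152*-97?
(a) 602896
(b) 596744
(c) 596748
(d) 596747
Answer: b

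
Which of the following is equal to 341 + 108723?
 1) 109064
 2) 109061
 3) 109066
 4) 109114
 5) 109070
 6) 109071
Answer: 1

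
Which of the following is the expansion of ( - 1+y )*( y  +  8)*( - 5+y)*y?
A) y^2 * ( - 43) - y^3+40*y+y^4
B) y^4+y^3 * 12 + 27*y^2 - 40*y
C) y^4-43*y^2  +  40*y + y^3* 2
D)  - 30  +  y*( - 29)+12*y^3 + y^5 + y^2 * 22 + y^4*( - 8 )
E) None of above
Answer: C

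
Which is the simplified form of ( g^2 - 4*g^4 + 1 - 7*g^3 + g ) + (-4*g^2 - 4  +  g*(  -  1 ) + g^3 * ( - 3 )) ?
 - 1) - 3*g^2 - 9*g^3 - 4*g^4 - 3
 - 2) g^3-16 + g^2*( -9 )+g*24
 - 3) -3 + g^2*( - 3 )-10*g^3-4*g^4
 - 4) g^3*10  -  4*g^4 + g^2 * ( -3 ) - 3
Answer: 3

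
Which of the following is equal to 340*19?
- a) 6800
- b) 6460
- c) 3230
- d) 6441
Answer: b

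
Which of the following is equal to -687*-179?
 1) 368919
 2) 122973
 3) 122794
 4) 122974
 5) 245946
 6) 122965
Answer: 2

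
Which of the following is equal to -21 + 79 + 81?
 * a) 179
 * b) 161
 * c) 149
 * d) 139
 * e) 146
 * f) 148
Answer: d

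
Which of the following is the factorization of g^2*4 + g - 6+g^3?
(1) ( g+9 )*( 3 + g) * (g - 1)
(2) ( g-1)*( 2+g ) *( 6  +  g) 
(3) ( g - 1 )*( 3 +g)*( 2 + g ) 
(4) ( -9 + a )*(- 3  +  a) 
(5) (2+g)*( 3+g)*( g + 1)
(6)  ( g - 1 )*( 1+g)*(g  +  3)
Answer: 3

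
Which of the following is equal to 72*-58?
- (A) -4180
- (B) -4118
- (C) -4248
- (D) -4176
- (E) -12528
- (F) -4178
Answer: D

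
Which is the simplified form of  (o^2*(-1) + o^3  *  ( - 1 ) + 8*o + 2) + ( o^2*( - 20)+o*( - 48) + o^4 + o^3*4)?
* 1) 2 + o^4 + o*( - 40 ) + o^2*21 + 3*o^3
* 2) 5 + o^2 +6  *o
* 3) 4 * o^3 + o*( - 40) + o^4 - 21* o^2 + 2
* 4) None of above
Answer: 4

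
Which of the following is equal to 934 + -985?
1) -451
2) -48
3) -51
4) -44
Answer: 3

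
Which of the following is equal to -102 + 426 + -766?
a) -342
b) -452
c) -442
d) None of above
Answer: c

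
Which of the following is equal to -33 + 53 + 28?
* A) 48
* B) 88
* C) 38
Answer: A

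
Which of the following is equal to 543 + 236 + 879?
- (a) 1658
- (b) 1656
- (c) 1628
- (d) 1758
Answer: a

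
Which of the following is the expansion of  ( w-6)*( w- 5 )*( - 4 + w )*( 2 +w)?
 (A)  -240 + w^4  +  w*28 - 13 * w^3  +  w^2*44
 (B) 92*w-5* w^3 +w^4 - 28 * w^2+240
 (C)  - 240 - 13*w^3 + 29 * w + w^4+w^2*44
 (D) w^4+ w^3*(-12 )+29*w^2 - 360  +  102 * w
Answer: A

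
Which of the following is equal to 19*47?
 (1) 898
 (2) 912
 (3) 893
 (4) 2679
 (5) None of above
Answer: 3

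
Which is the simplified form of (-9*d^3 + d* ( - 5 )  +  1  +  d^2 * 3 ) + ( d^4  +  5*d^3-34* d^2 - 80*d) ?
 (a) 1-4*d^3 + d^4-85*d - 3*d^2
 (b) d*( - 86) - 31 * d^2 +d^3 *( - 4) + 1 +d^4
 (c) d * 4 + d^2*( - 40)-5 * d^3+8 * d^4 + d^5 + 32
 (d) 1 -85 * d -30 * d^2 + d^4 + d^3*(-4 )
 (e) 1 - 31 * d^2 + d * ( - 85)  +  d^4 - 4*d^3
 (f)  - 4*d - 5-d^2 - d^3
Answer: e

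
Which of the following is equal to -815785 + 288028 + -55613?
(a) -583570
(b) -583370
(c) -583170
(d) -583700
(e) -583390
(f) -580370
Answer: b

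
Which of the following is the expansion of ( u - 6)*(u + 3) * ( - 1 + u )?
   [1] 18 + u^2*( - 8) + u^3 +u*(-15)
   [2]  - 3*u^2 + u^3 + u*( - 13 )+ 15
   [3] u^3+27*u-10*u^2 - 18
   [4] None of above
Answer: 4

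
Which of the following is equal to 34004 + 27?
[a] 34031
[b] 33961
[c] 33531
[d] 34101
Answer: a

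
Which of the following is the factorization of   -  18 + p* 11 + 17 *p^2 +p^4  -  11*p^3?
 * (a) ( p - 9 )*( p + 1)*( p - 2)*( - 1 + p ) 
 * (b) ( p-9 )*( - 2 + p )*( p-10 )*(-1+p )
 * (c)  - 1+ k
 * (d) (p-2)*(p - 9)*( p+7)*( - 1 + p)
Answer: a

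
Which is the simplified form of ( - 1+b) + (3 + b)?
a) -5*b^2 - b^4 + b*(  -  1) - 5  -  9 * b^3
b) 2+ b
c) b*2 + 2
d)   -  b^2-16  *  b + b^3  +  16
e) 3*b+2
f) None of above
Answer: c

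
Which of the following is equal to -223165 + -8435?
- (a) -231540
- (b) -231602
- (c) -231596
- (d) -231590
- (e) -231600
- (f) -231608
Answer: e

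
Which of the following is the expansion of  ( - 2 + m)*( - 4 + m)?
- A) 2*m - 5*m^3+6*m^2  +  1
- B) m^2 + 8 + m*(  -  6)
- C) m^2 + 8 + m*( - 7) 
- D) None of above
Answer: B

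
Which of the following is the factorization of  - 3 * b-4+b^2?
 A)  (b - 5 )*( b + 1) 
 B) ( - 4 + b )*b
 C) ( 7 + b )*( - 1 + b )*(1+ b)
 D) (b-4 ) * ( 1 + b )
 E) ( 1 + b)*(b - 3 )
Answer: D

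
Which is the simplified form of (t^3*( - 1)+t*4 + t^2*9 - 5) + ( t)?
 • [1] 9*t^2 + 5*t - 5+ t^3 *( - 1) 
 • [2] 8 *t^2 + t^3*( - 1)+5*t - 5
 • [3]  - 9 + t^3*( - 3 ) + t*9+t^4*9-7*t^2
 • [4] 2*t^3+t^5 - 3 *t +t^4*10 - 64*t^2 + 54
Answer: 1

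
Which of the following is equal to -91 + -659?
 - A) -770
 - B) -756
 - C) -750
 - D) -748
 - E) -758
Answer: C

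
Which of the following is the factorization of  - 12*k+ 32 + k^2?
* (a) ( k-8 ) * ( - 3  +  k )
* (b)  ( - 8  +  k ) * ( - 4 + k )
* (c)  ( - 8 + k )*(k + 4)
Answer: b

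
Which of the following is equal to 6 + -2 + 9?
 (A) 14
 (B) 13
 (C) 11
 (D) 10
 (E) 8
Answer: B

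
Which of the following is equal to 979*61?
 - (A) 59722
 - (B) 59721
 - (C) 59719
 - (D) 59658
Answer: C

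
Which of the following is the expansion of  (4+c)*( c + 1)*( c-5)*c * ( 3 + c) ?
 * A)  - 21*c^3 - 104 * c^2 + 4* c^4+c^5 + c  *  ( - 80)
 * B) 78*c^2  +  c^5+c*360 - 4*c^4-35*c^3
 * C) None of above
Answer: C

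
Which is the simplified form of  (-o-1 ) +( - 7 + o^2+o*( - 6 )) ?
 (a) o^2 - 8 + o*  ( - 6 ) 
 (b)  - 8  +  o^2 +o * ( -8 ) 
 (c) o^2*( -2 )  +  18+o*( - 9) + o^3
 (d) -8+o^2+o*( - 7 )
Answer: d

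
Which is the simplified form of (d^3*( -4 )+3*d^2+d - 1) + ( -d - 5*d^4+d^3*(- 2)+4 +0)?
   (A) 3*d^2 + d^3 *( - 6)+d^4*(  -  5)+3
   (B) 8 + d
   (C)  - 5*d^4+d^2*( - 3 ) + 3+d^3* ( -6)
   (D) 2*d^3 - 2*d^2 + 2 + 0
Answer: A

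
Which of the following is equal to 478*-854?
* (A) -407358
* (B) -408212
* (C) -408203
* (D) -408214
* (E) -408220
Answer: B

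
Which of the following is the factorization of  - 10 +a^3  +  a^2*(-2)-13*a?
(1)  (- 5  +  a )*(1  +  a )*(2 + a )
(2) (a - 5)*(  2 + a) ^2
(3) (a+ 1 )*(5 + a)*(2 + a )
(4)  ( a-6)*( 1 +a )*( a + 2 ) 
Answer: 1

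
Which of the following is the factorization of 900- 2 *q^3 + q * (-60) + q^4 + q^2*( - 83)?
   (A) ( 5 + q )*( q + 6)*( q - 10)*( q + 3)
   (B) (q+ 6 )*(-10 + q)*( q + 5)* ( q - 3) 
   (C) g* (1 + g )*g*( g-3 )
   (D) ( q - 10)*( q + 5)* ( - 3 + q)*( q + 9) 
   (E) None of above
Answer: B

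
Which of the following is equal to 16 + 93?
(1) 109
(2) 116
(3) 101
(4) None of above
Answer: 1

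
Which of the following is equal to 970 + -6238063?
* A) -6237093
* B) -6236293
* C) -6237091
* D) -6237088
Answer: A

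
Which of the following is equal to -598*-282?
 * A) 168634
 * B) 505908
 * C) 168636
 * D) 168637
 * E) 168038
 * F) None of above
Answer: C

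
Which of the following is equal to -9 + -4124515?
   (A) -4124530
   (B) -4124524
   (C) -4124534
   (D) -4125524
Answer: B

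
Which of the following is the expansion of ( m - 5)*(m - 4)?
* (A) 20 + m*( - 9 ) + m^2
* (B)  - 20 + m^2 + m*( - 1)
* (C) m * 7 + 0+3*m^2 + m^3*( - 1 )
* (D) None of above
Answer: A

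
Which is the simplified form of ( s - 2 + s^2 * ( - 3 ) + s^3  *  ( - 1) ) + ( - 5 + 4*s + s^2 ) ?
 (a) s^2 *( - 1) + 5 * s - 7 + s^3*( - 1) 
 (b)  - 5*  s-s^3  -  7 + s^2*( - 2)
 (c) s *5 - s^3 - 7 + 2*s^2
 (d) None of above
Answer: d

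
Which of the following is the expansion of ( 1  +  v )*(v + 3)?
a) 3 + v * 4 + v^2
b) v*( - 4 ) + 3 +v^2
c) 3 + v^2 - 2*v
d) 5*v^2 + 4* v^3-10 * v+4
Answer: a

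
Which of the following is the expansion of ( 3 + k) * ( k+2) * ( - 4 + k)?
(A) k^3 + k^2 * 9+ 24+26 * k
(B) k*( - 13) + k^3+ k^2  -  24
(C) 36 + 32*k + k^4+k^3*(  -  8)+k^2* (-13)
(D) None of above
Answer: D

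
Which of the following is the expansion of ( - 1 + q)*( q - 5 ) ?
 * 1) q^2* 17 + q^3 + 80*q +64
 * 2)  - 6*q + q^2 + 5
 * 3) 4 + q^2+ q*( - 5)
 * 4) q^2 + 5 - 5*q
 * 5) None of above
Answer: 2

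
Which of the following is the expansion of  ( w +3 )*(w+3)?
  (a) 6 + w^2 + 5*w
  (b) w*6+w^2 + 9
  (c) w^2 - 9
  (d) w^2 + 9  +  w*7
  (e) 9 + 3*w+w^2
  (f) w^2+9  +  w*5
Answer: b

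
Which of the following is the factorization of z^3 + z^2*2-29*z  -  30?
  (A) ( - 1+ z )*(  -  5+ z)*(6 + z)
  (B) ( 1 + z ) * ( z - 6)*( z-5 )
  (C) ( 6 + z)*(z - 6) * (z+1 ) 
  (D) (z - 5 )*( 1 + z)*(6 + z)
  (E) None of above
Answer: D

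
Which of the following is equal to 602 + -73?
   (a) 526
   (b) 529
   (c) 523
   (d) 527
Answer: b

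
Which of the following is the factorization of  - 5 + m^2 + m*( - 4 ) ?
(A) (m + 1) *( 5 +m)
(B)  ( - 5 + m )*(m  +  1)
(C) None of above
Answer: B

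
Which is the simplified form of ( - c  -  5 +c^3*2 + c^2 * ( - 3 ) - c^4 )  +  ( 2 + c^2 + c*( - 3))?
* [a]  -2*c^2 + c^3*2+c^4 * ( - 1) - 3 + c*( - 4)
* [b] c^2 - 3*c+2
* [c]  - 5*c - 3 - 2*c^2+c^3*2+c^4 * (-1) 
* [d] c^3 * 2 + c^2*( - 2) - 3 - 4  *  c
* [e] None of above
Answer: a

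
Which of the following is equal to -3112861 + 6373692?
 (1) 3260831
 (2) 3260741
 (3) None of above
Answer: 1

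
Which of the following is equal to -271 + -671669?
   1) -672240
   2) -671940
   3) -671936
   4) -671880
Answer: 2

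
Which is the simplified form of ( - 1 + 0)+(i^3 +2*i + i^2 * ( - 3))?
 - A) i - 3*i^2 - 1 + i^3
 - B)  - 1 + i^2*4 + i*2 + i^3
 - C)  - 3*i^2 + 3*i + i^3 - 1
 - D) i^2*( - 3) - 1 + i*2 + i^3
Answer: D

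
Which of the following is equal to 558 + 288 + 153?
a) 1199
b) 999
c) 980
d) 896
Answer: b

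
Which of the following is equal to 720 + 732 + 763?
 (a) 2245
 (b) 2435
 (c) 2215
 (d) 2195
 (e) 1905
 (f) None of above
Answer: c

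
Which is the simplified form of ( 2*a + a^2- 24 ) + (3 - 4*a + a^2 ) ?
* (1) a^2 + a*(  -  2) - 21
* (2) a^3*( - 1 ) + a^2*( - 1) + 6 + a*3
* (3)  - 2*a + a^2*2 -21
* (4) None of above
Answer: 3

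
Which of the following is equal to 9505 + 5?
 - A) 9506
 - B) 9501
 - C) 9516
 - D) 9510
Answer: D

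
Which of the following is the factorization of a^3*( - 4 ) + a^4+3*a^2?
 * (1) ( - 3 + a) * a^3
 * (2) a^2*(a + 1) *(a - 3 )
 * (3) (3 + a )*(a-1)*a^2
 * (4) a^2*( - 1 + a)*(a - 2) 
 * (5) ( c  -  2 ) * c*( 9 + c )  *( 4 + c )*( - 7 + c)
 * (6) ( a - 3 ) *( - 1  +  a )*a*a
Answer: 6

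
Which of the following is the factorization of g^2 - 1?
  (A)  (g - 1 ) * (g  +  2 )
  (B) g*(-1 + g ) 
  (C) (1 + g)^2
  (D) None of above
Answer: D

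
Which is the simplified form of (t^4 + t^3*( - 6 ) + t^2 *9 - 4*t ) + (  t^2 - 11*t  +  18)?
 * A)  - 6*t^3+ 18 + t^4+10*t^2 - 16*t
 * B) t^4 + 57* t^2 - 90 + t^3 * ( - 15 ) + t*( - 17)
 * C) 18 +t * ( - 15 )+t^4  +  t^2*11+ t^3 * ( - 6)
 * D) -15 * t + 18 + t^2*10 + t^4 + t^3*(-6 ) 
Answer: D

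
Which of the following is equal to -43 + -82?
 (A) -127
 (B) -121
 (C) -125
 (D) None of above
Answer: C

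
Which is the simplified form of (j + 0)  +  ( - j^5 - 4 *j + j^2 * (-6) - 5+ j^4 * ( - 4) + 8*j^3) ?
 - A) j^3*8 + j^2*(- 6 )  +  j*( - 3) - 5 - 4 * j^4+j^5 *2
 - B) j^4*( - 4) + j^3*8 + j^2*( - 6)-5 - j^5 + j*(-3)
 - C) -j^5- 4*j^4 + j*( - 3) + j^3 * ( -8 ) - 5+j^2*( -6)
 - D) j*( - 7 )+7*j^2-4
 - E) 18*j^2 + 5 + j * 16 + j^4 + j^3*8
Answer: B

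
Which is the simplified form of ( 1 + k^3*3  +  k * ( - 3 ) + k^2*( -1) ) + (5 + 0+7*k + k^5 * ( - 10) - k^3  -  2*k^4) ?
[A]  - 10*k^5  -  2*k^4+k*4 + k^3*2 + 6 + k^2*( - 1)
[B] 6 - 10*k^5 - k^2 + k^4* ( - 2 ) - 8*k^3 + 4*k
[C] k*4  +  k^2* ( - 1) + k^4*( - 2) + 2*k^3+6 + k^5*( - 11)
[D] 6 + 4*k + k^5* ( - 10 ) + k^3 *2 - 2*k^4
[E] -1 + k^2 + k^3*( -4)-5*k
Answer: A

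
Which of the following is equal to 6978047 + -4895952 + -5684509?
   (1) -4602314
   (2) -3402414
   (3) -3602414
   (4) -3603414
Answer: 3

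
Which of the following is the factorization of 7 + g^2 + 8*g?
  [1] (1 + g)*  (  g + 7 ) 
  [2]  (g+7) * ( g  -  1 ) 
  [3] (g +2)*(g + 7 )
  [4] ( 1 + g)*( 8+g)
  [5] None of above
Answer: 1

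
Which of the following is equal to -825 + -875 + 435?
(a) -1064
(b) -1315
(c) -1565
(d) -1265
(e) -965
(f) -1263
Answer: d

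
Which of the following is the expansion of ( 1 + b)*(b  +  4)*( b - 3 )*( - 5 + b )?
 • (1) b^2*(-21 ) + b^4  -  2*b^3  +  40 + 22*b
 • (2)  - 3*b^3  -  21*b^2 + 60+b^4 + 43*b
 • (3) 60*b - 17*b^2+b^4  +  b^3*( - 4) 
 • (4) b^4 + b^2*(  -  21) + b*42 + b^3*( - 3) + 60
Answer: 2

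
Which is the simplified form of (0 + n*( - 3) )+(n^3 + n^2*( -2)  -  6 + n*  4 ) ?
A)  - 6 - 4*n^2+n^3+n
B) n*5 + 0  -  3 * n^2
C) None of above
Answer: C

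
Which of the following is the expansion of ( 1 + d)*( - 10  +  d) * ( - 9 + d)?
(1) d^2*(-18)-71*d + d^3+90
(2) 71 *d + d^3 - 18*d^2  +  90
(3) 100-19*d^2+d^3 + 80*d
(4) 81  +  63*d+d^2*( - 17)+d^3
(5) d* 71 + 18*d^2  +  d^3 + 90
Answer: 2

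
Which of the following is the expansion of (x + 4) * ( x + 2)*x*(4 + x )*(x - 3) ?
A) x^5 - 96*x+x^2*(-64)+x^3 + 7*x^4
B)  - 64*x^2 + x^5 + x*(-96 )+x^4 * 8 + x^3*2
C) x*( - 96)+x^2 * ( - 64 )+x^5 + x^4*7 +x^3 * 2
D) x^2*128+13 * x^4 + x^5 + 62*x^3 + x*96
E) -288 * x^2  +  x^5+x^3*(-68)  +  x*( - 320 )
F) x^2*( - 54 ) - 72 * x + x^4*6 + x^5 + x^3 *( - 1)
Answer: C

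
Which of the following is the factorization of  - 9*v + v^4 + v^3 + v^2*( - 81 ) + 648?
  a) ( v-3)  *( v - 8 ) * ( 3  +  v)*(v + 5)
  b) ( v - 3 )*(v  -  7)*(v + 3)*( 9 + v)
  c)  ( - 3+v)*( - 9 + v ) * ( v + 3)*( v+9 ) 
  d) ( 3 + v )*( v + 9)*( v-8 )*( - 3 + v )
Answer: d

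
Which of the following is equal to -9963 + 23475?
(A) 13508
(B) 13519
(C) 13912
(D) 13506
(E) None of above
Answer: E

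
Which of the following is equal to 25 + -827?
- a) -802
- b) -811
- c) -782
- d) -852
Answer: a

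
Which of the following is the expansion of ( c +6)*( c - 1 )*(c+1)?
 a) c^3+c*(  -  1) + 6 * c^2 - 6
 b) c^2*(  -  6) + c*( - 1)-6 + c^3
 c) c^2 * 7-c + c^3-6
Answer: a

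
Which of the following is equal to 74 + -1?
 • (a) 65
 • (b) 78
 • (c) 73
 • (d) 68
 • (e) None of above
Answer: c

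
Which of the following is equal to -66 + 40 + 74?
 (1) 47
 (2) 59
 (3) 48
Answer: 3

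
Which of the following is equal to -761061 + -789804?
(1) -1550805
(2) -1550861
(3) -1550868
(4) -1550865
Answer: 4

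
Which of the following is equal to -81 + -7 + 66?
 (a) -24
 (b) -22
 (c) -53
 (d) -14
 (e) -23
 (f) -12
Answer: b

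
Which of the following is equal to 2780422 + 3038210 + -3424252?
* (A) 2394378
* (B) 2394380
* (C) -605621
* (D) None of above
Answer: B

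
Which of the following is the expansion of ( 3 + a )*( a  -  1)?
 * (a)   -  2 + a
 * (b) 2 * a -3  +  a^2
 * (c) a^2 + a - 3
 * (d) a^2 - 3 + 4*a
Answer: b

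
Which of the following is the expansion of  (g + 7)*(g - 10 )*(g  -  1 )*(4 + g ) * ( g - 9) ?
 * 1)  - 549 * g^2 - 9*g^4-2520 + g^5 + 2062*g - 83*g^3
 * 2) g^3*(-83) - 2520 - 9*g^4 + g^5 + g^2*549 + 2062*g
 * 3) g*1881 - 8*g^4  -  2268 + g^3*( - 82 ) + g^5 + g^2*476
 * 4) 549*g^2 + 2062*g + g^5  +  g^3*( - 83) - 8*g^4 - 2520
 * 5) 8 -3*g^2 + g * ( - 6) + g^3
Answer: 2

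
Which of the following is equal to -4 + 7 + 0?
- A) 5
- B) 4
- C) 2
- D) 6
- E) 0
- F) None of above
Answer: F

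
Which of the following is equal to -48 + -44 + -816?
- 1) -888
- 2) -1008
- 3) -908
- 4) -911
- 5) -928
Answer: 3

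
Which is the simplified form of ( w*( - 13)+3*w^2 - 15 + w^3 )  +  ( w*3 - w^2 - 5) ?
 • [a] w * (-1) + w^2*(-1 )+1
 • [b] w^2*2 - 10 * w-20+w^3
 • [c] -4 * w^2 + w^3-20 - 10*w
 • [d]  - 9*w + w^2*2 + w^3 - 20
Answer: b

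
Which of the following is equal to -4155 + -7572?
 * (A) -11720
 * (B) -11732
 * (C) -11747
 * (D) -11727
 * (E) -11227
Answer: D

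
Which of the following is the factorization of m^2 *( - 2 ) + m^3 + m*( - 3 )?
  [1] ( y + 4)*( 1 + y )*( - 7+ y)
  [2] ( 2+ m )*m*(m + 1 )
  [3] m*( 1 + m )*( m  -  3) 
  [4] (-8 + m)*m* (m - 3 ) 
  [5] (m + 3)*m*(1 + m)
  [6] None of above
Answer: 3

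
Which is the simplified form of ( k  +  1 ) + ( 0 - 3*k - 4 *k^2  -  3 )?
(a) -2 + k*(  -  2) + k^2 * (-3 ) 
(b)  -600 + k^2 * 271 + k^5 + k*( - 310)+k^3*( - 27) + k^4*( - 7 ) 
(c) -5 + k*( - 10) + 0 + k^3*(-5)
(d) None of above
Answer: d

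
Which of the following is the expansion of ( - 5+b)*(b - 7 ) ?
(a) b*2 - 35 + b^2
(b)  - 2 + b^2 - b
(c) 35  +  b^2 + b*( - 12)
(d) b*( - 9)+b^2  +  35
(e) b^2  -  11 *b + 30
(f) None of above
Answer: c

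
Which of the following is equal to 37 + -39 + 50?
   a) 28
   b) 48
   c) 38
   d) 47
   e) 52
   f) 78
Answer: b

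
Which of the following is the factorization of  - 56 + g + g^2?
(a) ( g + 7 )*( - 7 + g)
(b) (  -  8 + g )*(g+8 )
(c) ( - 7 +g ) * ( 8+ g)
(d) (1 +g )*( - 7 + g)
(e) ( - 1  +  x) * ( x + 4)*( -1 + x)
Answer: c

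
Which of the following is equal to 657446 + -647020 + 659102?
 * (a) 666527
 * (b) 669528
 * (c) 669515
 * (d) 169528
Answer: b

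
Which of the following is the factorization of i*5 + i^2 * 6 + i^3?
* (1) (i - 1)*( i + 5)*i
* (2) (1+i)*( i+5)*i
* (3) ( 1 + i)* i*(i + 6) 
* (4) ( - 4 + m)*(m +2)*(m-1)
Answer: 2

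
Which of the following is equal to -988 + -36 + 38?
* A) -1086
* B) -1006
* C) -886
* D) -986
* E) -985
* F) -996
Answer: D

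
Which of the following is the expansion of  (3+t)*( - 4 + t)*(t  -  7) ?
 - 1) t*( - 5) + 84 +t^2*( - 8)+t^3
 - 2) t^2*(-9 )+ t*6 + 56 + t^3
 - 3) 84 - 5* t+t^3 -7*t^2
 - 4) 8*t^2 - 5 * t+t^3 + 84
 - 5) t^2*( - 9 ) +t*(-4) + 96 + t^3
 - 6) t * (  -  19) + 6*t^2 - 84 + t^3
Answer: 1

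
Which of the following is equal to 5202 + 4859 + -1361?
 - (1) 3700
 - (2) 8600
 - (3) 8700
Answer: 3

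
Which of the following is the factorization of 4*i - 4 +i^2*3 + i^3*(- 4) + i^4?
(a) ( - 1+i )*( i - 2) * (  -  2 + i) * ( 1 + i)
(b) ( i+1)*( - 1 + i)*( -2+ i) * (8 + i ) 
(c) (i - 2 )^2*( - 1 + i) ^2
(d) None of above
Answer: a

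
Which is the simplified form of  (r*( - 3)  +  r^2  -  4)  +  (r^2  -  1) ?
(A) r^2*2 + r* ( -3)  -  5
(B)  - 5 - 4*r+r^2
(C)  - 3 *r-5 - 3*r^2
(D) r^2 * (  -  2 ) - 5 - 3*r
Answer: A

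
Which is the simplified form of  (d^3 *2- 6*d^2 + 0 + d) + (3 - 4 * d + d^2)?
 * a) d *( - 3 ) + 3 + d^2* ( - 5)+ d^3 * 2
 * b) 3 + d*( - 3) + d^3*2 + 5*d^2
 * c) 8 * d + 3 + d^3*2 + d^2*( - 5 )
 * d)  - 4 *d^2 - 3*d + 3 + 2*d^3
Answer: a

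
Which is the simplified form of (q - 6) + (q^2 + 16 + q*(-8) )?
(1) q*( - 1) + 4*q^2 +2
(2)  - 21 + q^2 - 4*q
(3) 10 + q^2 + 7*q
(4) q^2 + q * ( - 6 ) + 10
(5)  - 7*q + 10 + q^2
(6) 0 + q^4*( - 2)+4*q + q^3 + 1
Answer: 5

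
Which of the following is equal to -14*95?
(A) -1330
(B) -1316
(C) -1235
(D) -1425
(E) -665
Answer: A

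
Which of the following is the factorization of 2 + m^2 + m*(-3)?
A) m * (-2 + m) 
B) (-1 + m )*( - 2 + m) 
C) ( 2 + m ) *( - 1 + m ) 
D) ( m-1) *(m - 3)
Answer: B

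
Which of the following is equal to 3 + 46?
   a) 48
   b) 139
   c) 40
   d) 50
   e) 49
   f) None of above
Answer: e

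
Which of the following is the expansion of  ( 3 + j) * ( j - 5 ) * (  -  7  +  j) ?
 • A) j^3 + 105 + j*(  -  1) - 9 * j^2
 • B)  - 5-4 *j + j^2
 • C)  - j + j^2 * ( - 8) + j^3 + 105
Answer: A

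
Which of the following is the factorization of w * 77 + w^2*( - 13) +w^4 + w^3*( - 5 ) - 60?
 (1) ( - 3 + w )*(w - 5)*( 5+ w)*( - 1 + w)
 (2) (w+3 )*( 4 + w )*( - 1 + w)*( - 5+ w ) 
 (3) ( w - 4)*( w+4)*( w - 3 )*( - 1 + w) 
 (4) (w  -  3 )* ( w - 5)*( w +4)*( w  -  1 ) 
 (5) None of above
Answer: 4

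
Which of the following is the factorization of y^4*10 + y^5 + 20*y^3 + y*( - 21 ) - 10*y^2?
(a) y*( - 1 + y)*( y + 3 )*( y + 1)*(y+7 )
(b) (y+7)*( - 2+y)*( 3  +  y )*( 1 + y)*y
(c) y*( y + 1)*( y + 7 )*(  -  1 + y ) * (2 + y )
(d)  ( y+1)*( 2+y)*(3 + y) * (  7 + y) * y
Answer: a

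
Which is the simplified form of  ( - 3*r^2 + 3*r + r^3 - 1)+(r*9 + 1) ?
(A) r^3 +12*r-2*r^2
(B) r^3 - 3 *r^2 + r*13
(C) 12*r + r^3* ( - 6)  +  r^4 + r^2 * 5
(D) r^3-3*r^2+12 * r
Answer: D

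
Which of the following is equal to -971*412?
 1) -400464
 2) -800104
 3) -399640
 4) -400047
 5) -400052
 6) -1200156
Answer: 5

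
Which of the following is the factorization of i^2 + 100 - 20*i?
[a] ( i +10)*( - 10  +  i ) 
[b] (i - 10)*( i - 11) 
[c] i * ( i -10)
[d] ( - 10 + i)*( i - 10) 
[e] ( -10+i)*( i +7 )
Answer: d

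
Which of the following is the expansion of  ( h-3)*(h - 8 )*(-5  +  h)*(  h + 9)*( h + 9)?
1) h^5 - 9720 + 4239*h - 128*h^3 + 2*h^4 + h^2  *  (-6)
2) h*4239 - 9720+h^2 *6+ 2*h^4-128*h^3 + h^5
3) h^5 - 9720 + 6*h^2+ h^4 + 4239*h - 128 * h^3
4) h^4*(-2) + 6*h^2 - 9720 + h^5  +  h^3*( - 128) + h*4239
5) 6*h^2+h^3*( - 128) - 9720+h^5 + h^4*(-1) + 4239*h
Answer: 2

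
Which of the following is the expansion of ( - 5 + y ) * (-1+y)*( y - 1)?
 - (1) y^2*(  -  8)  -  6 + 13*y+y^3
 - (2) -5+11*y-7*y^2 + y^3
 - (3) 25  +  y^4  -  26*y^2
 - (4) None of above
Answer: 2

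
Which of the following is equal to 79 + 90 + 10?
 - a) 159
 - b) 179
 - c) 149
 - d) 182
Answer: b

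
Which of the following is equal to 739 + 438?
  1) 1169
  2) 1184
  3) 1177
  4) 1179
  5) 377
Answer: 3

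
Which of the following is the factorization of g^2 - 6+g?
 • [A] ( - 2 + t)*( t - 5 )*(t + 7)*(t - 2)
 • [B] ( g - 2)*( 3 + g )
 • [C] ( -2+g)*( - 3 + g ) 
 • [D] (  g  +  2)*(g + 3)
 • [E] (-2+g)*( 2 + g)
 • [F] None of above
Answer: B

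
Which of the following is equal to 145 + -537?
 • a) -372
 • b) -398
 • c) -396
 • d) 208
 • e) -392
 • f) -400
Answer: e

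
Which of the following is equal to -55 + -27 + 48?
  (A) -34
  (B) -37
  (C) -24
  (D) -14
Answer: A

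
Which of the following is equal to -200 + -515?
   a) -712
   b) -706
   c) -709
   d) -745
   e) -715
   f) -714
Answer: e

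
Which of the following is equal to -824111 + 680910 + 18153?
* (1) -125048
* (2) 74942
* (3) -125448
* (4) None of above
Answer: 1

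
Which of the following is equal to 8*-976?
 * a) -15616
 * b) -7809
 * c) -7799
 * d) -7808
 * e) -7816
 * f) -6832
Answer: d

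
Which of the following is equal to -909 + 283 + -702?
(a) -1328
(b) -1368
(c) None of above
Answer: a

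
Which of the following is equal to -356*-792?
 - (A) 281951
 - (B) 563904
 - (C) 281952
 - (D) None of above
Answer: C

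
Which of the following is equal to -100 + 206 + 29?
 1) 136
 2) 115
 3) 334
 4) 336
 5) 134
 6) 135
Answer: 6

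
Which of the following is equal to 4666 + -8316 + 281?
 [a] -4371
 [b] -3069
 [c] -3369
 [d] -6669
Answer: c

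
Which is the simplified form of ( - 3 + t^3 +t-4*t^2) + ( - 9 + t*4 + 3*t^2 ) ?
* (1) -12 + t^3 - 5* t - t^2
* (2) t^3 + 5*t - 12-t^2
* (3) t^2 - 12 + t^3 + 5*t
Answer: 2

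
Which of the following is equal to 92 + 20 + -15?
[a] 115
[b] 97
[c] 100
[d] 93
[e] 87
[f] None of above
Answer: b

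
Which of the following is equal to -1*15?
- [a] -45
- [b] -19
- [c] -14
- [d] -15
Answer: d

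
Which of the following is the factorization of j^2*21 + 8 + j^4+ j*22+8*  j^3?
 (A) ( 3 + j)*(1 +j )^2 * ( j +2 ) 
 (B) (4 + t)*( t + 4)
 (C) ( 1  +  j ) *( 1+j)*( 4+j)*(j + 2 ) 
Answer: C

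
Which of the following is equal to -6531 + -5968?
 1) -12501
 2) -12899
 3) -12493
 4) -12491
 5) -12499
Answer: 5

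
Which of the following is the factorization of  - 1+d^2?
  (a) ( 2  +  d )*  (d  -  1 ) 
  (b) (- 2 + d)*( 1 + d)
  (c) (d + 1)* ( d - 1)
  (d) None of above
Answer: c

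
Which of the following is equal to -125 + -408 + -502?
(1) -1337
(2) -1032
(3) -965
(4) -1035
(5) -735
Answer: 4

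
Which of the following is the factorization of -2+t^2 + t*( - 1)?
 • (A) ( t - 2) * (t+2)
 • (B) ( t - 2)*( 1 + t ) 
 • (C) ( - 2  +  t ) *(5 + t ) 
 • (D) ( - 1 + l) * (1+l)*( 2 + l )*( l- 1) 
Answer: B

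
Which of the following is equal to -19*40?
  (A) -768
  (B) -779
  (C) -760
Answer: C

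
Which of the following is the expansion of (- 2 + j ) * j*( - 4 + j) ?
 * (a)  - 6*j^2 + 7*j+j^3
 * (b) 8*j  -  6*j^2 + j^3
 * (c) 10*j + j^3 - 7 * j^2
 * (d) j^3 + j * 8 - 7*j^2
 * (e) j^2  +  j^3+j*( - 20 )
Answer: b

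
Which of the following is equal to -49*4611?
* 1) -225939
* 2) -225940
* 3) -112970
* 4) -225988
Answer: 1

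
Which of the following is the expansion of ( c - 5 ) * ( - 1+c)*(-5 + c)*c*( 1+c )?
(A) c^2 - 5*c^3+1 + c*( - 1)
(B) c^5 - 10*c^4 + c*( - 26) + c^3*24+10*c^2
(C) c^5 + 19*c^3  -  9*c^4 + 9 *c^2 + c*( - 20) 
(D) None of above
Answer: D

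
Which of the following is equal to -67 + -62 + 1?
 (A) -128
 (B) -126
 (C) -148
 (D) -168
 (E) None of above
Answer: A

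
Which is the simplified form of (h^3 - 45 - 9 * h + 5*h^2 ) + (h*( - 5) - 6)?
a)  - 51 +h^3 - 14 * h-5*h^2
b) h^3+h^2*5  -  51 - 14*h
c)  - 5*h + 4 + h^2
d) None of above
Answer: b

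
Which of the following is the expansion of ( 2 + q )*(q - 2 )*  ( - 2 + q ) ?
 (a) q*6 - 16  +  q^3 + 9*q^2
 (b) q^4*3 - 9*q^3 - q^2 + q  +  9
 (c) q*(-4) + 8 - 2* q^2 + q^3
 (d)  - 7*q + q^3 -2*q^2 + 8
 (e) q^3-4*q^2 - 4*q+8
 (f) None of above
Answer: c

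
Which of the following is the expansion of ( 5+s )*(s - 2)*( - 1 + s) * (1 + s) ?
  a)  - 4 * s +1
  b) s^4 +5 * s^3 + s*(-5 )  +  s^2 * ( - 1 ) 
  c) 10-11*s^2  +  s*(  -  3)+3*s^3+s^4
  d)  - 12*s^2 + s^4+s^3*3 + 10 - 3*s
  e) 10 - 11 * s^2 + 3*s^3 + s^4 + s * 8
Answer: c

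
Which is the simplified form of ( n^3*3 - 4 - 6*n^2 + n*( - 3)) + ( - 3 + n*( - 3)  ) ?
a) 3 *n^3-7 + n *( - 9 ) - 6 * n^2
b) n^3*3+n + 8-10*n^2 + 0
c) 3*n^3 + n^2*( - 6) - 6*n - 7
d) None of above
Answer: c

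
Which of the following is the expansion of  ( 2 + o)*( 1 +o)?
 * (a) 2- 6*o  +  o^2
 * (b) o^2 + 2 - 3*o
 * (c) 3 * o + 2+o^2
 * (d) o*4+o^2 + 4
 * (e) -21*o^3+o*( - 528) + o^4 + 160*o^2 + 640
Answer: c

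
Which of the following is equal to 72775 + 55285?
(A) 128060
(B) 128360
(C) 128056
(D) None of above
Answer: A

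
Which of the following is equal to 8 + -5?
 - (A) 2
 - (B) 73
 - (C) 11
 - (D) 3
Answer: D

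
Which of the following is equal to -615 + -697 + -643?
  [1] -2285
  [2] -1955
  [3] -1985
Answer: 2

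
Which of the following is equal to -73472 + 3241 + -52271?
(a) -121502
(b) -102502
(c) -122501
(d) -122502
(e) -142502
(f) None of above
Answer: d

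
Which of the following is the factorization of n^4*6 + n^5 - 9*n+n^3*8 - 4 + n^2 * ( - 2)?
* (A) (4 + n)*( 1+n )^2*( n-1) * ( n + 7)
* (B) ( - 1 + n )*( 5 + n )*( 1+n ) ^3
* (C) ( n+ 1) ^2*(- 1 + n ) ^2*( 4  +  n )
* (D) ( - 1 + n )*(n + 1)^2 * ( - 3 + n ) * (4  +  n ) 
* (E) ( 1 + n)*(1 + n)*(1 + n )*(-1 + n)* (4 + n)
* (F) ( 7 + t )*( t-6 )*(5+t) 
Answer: E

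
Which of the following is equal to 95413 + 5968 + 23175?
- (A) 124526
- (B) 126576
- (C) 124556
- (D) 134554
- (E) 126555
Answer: C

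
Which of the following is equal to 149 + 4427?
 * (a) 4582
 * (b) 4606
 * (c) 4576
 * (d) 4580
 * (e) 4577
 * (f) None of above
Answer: c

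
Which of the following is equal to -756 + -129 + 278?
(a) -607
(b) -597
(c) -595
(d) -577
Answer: a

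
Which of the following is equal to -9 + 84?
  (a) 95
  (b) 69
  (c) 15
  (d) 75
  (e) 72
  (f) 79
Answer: d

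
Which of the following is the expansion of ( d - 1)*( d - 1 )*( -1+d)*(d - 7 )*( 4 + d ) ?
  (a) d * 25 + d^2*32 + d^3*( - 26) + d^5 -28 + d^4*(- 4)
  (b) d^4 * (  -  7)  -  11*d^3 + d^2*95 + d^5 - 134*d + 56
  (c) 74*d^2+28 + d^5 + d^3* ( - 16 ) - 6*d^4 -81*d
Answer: c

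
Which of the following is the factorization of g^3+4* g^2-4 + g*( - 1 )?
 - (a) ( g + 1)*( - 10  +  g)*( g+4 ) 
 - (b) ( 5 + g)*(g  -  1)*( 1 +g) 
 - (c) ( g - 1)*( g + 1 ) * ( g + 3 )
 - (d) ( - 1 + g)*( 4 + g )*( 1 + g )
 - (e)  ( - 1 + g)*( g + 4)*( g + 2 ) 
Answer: d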